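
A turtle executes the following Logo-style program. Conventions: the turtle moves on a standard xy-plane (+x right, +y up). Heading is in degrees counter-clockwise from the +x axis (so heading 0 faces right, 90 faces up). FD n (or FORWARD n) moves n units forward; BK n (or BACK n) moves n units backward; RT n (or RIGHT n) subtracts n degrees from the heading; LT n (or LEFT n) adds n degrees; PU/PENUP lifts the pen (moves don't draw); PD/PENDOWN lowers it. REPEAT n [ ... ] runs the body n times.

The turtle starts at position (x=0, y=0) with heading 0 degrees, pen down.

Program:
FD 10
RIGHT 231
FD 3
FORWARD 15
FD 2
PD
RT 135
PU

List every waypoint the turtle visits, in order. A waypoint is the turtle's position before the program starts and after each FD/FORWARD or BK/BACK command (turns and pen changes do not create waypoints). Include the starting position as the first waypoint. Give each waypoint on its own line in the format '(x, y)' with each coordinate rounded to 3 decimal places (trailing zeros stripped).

Answer: (0, 0)
(10, 0)
(8.112, 2.331)
(-1.328, 13.989)
(-2.586, 15.543)

Derivation:
Executing turtle program step by step:
Start: pos=(0,0), heading=0, pen down
FD 10: (0,0) -> (10,0) [heading=0, draw]
RT 231: heading 0 -> 129
FD 3: (10,0) -> (8.112,2.331) [heading=129, draw]
FD 15: (8.112,2.331) -> (-1.328,13.989) [heading=129, draw]
FD 2: (-1.328,13.989) -> (-2.586,15.543) [heading=129, draw]
PD: pen down
RT 135: heading 129 -> 354
PU: pen up
Final: pos=(-2.586,15.543), heading=354, 4 segment(s) drawn
Waypoints (5 total):
(0, 0)
(10, 0)
(8.112, 2.331)
(-1.328, 13.989)
(-2.586, 15.543)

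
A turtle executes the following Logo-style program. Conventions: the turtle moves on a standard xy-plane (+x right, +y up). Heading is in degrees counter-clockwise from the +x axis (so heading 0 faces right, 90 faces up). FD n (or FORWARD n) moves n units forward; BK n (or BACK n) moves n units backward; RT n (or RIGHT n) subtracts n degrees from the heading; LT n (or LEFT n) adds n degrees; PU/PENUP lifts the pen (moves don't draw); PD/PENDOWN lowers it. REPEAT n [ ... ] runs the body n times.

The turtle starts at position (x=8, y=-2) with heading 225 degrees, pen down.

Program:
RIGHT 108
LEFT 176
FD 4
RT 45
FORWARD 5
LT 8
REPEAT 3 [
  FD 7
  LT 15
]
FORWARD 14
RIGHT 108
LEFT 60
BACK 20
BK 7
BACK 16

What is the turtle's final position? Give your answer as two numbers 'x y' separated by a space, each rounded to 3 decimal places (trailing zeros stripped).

Executing turtle program step by step:
Start: pos=(8,-2), heading=225, pen down
RT 108: heading 225 -> 117
LT 176: heading 117 -> 293
FD 4: (8,-2) -> (9.563,-5.682) [heading=293, draw]
RT 45: heading 293 -> 248
FD 5: (9.563,-5.682) -> (7.69,-10.318) [heading=248, draw]
LT 8: heading 248 -> 256
REPEAT 3 [
  -- iteration 1/3 --
  FD 7: (7.69,-10.318) -> (5.996,-17.11) [heading=256, draw]
  LT 15: heading 256 -> 271
  -- iteration 2/3 --
  FD 7: (5.996,-17.11) -> (6.119,-24.109) [heading=271, draw]
  LT 15: heading 271 -> 286
  -- iteration 3/3 --
  FD 7: (6.119,-24.109) -> (8.048,-30.838) [heading=286, draw]
  LT 15: heading 286 -> 301
]
FD 14: (8.048,-30.838) -> (15.259,-42.838) [heading=301, draw]
RT 108: heading 301 -> 193
LT 60: heading 193 -> 253
BK 20: (15.259,-42.838) -> (21.106,-23.712) [heading=253, draw]
BK 7: (21.106,-23.712) -> (23.153,-17.018) [heading=253, draw]
BK 16: (23.153,-17.018) -> (27.831,-1.717) [heading=253, draw]
Final: pos=(27.831,-1.717), heading=253, 9 segment(s) drawn

Answer: 27.831 -1.717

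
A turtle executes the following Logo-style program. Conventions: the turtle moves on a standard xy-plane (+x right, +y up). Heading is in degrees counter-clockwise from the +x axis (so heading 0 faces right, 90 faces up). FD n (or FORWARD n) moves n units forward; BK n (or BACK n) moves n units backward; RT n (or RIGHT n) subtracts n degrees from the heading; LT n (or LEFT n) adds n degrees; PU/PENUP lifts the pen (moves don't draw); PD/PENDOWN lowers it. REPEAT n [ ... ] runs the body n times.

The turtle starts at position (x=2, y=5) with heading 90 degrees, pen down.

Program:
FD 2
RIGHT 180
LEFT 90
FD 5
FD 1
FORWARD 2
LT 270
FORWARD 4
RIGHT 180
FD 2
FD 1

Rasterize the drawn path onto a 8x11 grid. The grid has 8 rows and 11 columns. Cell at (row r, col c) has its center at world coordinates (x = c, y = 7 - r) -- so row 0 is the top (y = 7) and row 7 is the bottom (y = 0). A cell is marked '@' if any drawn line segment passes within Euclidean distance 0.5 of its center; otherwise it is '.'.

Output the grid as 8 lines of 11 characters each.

Answer: ..@@@@@@@@@
..@.......@
..@.......@
..........@
..........@
...........
...........
...........

Derivation:
Segment 0: (2,5) -> (2,7)
Segment 1: (2,7) -> (7,7)
Segment 2: (7,7) -> (8,7)
Segment 3: (8,7) -> (10,7)
Segment 4: (10,7) -> (10,3)
Segment 5: (10,3) -> (10,5)
Segment 6: (10,5) -> (10,6)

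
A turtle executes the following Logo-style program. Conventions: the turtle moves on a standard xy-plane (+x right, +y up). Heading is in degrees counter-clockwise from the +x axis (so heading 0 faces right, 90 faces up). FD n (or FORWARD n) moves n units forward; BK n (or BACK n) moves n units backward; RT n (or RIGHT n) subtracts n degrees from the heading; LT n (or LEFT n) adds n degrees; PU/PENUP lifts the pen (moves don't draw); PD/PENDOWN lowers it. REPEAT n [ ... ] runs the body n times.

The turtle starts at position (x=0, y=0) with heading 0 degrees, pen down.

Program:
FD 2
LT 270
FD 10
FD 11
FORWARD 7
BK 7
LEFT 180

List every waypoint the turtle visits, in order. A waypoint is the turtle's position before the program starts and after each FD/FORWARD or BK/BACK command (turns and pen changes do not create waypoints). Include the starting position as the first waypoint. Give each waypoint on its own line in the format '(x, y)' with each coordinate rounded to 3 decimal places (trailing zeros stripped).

Executing turtle program step by step:
Start: pos=(0,0), heading=0, pen down
FD 2: (0,0) -> (2,0) [heading=0, draw]
LT 270: heading 0 -> 270
FD 10: (2,0) -> (2,-10) [heading=270, draw]
FD 11: (2,-10) -> (2,-21) [heading=270, draw]
FD 7: (2,-21) -> (2,-28) [heading=270, draw]
BK 7: (2,-28) -> (2,-21) [heading=270, draw]
LT 180: heading 270 -> 90
Final: pos=(2,-21), heading=90, 5 segment(s) drawn
Waypoints (6 total):
(0, 0)
(2, 0)
(2, -10)
(2, -21)
(2, -28)
(2, -21)

Answer: (0, 0)
(2, 0)
(2, -10)
(2, -21)
(2, -28)
(2, -21)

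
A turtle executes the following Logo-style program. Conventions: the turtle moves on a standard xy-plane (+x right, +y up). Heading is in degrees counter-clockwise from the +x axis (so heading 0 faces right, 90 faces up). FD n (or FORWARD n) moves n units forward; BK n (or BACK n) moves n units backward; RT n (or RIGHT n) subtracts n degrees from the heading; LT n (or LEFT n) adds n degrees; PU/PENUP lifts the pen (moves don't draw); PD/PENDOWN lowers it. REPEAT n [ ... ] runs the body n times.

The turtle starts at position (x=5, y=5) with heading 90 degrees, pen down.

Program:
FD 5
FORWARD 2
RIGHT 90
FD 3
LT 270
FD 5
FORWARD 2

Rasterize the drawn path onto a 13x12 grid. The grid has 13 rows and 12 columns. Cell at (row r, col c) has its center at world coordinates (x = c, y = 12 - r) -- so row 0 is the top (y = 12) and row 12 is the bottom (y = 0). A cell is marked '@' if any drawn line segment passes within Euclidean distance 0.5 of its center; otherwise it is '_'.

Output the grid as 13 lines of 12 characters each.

Segment 0: (5,5) -> (5,10)
Segment 1: (5,10) -> (5,12)
Segment 2: (5,12) -> (8,12)
Segment 3: (8,12) -> (8,7)
Segment 4: (8,7) -> (8,5)

Answer: _____@@@@___
_____@__@___
_____@__@___
_____@__@___
_____@__@___
_____@__@___
_____@__@___
_____@__@___
____________
____________
____________
____________
____________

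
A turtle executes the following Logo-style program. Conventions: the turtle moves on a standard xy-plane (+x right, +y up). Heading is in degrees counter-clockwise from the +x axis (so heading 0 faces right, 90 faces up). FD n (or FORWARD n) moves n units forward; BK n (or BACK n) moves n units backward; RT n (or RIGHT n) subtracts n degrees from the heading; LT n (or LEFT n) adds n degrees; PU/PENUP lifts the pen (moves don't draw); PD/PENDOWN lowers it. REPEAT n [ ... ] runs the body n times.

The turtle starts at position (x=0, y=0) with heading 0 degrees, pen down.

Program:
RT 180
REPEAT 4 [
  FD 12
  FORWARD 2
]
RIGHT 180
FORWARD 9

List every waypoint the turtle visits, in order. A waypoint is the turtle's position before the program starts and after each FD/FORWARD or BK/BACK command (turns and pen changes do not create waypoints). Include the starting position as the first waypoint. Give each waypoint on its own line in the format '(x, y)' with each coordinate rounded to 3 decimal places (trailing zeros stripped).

Answer: (0, 0)
(-12, 0)
(-14, 0)
(-26, 0)
(-28, 0)
(-40, 0)
(-42, 0)
(-54, 0)
(-56, 0)
(-47, 0)

Derivation:
Executing turtle program step by step:
Start: pos=(0,0), heading=0, pen down
RT 180: heading 0 -> 180
REPEAT 4 [
  -- iteration 1/4 --
  FD 12: (0,0) -> (-12,0) [heading=180, draw]
  FD 2: (-12,0) -> (-14,0) [heading=180, draw]
  -- iteration 2/4 --
  FD 12: (-14,0) -> (-26,0) [heading=180, draw]
  FD 2: (-26,0) -> (-28,0) [heading=180, draw]
  -- iteration 3/4 --
  FD 12: (-28,0) -> (-40,0) [heading=180, draw]
  FD 2: (-40,0) -> (-42,0) [heading=180, draw]
  -- iteration 4/4 --
  FD 12: (-42,0) -> (-54,0) [heading=180, draw]
  FD 2: (-54,0) -> (-56,0) [heading=180, draw]
]
RT 180: heading 180 -> 0
FD 9: (-56,0) -> (-47,0) [heading=0, draw]
Final: pos=(-47,0), heading=0, 9 segment(s) drawn
Waypoints (10 total):
(0, 0)
(-12, 0)
(-14, 0)
(-26, 0)
(-28, 0)
(-40, 0)
(-42, 0)
(-54, 0)
(-56, 0)
(-47, 0)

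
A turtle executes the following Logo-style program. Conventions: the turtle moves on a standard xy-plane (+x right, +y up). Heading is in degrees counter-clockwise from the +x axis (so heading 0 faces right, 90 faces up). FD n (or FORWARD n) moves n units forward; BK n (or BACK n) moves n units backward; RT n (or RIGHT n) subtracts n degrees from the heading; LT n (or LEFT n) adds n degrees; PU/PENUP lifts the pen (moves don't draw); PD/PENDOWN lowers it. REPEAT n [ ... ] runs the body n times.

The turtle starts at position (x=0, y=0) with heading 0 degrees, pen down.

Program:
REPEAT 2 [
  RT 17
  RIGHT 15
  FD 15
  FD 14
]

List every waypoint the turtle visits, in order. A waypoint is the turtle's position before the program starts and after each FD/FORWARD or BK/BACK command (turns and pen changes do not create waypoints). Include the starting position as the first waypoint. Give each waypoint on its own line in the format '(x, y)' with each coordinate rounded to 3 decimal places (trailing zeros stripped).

Executing turtle program step by step:
Start: pos=(0,0), heading=0, pen down
REPEAT 2 [
  -- iteration 1/2 --
  RT 17: heading 0 -> 343
  RT 15: heading 343 -> 328
  FD 15: (0,0) -> (12.721,-7.949) [heading=328, draw]
  FD 14: (12.721,-7.949) -> (24.593,-15.368) [heading=328, draw]
  -- iteration 2/2 --
  RT 17: heading 328 -> 311
  RT 15: heading 311 -> 296
  FD 15: (24.593,-15.368) -> (31.169,-28.85) [heading=296, draw]
  FD 14: (31.169,-28.85) -> (37.306,-41.433) [heading=296, draw]
]
Final: pos=(37.306,-41.433), heading=296, 4 segment(s) drawn
Waypoints (5 total):
(0, 0)
(12.721, -7.949)
(24.593, -15.368)
(31.169, -28.85)
(37.306, -41.433)

Answer: (0, 0)
(12.721, -7.949)
(24.593, -15.368)
(31.169, -28.85)
(37.306, -41.433)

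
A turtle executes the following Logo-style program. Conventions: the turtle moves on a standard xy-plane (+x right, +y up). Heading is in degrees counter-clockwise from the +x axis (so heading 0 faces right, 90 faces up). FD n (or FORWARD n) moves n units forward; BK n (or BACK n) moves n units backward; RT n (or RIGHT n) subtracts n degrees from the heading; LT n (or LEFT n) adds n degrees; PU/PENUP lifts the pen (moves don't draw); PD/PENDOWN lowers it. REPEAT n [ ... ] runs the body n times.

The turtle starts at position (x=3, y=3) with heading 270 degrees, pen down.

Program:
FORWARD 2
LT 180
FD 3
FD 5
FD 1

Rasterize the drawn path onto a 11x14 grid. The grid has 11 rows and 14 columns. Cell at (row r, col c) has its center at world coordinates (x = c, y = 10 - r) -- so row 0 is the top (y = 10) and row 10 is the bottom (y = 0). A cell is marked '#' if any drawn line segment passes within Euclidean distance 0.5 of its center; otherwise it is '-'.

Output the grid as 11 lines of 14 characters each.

Answer: ---#----------
---#----------
---#----------
---#----------
---#----------
---#----------
---#----------
---#----------
---#----------
---#----------
--------------

Derivation:
Segment 0: (3,3) -> (3,1)
Segment 1: (3,1) -> (3,4)
Segment 2: (3,4) -> (3,9)
Segment 3: (3,9) -> (3,10)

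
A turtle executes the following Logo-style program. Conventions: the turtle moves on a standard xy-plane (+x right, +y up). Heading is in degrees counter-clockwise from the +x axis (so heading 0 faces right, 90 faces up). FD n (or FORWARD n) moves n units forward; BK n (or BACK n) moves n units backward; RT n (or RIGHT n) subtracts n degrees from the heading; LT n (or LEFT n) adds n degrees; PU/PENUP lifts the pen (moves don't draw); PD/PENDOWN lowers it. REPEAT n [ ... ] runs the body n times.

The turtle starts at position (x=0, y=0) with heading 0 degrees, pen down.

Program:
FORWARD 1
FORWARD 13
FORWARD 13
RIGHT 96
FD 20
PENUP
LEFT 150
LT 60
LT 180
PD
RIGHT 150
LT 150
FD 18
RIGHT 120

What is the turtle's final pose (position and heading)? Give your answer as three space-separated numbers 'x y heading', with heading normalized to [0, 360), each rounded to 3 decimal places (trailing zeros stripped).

Executing turtle program step by step:
Start: pos=(0,0), heading=0, pen down
FD 1: (0,0) -> (1,0) [heading=0, draw]
FD 13: (1,0) -> (14,0) [heading=0, draw]
FD 13: (14,0) -> (27,0) [heading=0, draw]
RT 96: heading 0 -> 264
FD 20: (27,0) -> (24.909,-19.89) [heading=264, draw]
PU: pen up
LT 150: heading 264 -> 54
LT 60: heading 54 -> 114
LT 180: heading 114 -> 294
PD: pen down
RT 150: heading 294 -> 144
LT 150: heading 144 -> 294
FD 18: (24.909,-19.89) -> (32.231,-36.334) [heading=294, draw]
RT 120: heading 294 -> 174
Final: pos=(32.231,-36.334), heading=174, 5 segment(s) drawn

Answer: 32.231 -36.334 174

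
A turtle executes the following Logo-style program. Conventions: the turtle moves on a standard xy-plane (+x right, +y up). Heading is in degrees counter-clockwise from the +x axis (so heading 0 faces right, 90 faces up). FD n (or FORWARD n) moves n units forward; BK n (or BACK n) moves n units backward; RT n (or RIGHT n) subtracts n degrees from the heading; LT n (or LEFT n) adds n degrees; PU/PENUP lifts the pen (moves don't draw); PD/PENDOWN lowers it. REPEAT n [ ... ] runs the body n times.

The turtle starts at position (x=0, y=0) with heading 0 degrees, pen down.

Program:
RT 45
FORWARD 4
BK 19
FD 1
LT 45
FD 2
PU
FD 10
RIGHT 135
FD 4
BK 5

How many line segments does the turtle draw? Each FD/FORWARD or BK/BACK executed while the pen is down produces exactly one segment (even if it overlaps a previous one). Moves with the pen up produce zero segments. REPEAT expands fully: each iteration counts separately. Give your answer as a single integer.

Executing turtle program step by step:
Start: pos=(0,0), heading=0, pen down
RT 45: heading 0 -> 315
FD 4: (0,0) -> (2.828,-2.828) [heading=315, draw]
BK 19: (2.828,-2.828) -> (-10.607,10.607) [heading=315, draw]
FD 1: (-10.607,10.607) -> (-9.899,9.899) [heading=315, draw]
LT 45: heading 315 -> 0
FD 2: (-9.899,9.899) -> (-7.899,9.899) [heading=0, draw]
PU: pen up
FD 10: (-7.899,9.899) -> (2.101,9.899) [heading=0, move]
RT 135: heading 0 -> 225
FD 4: (2.101,9.899) -> (-0.728,7.071) [heading=225, move]
BK 5: (-0.728,7.071) -> (2.808,10.607) [heading=225, move]
Final: pos=(2.808,10.607), heading=225, 4 segment(s) drawn
Segments drawn: 4

Answer: 4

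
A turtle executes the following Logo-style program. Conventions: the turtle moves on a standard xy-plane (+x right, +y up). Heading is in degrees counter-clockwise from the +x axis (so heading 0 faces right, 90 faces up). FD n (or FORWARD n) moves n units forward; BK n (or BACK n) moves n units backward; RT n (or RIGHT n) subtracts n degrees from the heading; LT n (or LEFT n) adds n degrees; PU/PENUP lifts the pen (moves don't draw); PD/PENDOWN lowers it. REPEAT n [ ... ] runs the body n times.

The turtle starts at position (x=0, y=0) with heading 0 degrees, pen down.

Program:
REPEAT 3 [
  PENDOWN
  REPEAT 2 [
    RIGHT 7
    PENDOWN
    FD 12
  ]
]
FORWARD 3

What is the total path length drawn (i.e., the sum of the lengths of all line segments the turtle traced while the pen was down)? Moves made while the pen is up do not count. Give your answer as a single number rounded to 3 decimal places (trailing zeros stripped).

Executing turtle program step by step:
Start: pos=(0,0), heading=0, pen down
REPEAT 3 [
  -- iteration 1/3 --
  PD: pen down
  REPEAT 2 [
    -- iteration 1/2 --
    RT 7: heading 0 -> 353
    PD: pen down
    FD 12: (0,0) -> (11.911,-1.462) [heading=353, draw]
    -- iteration 2/2 --
    RT 7: heading 353 -> 346
    PD: pen down
    FD 12: (11.911,-1.462) -> (23.554,-4.365) [heading=346, draw]
  ]
  -- iteration 2/3 --
  PD: pen down
  REPEAT 2 [
    -- iteration 1/2 --
    RT 7: heading 346 -> 339
    PD: pen down
    FD 12: (23.554,-4.365) -> (34.757,-8.666) [heading=339, draw]
    -- iteration 2/2 --
    RT 7: heading 339 -> 332
    PD: pen down
    FD 12: (34.757,-8.666) -> (45.352,-14.3) [heading=332, draw]
  ]
  -- iteration 3/3 --
  PD: pen down
  REPEAT 2 [
    -- iteration 1/2 --
    RT 7: heading 332 -> 325
    PD: pen down
    FD 12: (45.352,-14.3) -> (55.182,-21.182) [heading=325, draw]
    -- iteration 2/2 --
    RT 7: heading 325 -> 318
    PD: pen down
    FD 12: (55.182,-21.182) -> (64.1,-29.212) [heading=318, draw]
  ]
]
FD 3: (64.1,-29.212) -> (66.329,-31.219) [heading=318, draw]
Final: pos=(66.329,-31.219), heading=318, 7 segment(s) drawn

Segment lengths:
  seg 1: (0,0) -> (11.911,-1.462), length = 12
  seg 2: (11.911,-1.462) -> (23.554,-4.365), length = 12
  seg 3: (23.554,-4.365) -> (34.757,-8.666), length = 12
  seg 4: (34.757,-8.666) -> (45.352,-14.3), length = 12
  seg 5: (45.352,-14.3) -> (55.182,-21.182), length = 12
  seg 6: (55.182,-21.182) -> (64.1,-29.212), length = 12
  seg 7: (64.1,-29.212) -> (66.329,-31.219), length = 3
Total = 75

Answer: 75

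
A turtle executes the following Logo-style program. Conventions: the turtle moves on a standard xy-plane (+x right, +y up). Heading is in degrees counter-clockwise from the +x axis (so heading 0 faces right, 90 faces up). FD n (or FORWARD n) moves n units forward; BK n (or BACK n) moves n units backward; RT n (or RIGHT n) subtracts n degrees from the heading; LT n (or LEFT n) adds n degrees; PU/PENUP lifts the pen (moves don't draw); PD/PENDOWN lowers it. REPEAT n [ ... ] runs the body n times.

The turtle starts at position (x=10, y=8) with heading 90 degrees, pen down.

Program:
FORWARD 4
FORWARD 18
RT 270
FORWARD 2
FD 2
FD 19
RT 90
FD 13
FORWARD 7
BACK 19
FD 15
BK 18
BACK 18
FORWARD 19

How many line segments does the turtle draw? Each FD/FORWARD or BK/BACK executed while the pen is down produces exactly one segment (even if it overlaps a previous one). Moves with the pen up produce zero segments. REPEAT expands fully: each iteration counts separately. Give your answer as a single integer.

Executing turtle program step by step:
Start: pos=(10,8), heading=90, pen down
FD 4: (10,8) -> (10,12) [heading=90, draw]
FD 18: (10,12) -> (10,30) [heading=90, draw]
RT 270: heading 90 -> 180
FD 2: (10,30) -> (8,30) [heading=180, draw]
FD 2: (8,30) -> (6,30) [heading=180, draw]
FD 19: (6,30) -> (-13,30) [heading=180, draw]
RT 90: heading 180 -> 90
FD 13: (-13,30) -> (-13,43) [heading=90, draw]
FD 7: (-13,43) -> (-13,50) [heading=90, draw]
BK 19: (-13,50) -> (-13,31) [heading=90, draw]
FD 15: (-13,31) -> (-13,46) [heading=90, draw]
BK 18: (-13,46) -> (-13,28) [heading=90, draw]
BK 18: (-13,28) -> (-13,10) [heading=90, draw]
FD 19: (-13,10) -> (-13,29) [heading=90, draw]
Final: pos=(-13,29), heading=90, 12 segment(s) drawn
Segments drawn: 12

Answer: 12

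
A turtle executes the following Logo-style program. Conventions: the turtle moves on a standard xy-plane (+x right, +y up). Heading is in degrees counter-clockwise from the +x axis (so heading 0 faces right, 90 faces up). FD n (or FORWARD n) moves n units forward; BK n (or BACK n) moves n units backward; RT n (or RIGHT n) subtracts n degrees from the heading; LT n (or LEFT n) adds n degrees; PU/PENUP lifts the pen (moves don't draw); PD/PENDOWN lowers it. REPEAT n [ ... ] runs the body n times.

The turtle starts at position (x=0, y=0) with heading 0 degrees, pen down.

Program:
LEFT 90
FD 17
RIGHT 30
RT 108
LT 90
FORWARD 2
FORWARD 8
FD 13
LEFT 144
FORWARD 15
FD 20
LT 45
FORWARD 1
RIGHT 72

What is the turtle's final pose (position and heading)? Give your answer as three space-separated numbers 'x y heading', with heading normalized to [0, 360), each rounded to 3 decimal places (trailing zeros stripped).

Executing turtle program step by step:
Start: pos=(0,0), heading=0, pen down
LT 90: heading 0 -> 90
FD 17: (0,0) -> (0,17) [heading=90, draw]
RT 30: heading 90 -> 60
RT 108: heading 60 -> 312
LT 90: heading 312 -> 42
FD 2: (0,17) -> (1.486,18.338) [heading=42, draw]
FD 8: (1.486,18.338) -> (7.431,23.691) [heading=42, draw]
FD 13: (7.431,23.691) -> (17.092,32.39) [heading=42, draw]
LT 144: heading 42 -> 186
FD 15: (17.092,32.39) -> (2.175,30.822) [heading=186, draw]
FD 20: (2.175,30.822) -> (-17.716,28.732) [heading=186, draw]
LT 45: heading 186 -> 231
FD 1: (-17.716,28.732) -> (-18.345,27.954) [heading=231, draw]
RT 72: heading 231 -> 159
Final: pos=(-18.345,27.954), heading=159, 7 segment(s) drawn

Answer: -18.345 27.954 159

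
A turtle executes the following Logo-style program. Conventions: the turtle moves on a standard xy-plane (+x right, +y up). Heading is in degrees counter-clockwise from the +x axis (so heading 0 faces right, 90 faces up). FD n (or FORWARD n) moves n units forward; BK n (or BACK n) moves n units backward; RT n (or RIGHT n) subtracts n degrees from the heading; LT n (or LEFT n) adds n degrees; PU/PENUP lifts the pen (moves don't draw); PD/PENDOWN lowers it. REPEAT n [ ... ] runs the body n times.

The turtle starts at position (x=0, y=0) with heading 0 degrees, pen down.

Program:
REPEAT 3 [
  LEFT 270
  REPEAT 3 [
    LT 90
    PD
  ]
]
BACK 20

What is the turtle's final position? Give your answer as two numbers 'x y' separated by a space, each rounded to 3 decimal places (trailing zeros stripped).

Executing turtle program step by step:
Start: pos=(0,0), heading=0, pen down
REPEAT 3 [
  -- iteration 1/3 --
  LT 270: heading 0 -> 270
  REPEAT 3 [
    -- iteration 1/3 --
    LT 90: heading 270 -> 0
    PD: pen down
    -- iteration 2/3 --
    LT 90: heading 0 -> 90
    PD: pen down
    -- iteration 3/3 --
    LT 90: heading 90 -> 180
    PD: pen down
  ]
  -- iteration 2/3 --
  LT 270: heading 180 -> 90
  REPEAT 3 [
    -- iteration 1/3 --
    LT 90: heading 90 -> 180
    PD: pen down
    -- iteration 2/3 --
    LT 90: heading 180 -> 270
    PD: pen down
    -- iteration 3/3 --
    LT 90: heading 270 -> 0
    PD: pen down
  ]
  -- iteration 3/3 --
  LT 270: heading 0 -> 270
  REPEAT 3 [
    -- iteration 1/3 --
    LT 90: heading 270 -> 0
    PD: pen down
    -- iteration 2/3 --
    LT 90: heading 0 -> 90
    PD: pen down
    -- iteration 3/3 --
    LT 90: heading 90 -> 180
    PD: pen down
  ]
]
BK 20: (0,0) -> (20,0) [heading=180, draw]
Final: pos=(20,0), heading=180, 1 segment(s) drawn

Answer: 20 0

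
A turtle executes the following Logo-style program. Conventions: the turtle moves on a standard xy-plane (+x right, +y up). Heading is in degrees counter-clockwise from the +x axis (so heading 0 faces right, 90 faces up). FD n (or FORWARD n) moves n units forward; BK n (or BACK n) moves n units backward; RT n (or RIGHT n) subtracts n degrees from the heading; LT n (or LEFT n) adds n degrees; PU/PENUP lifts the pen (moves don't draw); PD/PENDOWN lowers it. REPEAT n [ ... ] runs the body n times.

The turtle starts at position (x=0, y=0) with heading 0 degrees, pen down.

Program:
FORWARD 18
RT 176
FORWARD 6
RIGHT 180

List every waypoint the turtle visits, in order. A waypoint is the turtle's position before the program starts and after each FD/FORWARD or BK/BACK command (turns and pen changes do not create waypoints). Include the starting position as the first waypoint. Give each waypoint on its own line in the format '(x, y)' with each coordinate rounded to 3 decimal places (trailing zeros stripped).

Executing turtle program step by step:
Start: pos=(0,0), heading=0, pen down
FD 18: (0,0) -> (18,0) [heading=0, draw]
RT 176: heading 0 -> 184
FD 6: (18,0) -> (12.015,-0.419) [heading=184, draw]
RT 180: heading 184 -> 4
Final: pos=(12.015,-0.419), heading=4, 2 segment(s) drawn
Waypoints (3 total):
(0, 0)
(18, 0)
(12.015, -0.419)

Answer: (0, 0)
(18, 0)
(12.015, -0.419)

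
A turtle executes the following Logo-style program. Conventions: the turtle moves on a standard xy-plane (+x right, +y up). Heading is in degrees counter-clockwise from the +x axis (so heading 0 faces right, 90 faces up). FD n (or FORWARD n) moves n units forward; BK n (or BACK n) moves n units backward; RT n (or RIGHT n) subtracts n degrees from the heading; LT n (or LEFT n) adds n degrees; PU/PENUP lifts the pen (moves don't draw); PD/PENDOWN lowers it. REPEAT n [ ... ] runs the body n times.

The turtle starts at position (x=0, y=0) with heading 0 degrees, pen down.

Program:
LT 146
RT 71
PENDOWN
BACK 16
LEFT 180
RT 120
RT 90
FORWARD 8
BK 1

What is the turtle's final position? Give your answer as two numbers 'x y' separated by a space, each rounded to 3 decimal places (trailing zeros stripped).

Answer: 0.809 -10.505

Derivation:
Executing turtle program step by step:
Start: pos=(0,0), heading=0, pen down
LT 146: heading 0 -> 146
RT 71: heading 146 -> 75
PD: pen down
BK 16: (0,0) -> (-4.141,-15.455) [heading=75, draw]
LT 180: heading 75 -> 255
RT 120: heading 255 -> 135
RT 90: heading 135 -> 45
FD 8: (-4.141,-15.455) -> (1.516,-9.798) [heading=45, draw]
BK 1: (1.516,-9.798) -> (0.809,-10.505) [heading=45, draw]
Final: pos=(0.809,-10.505), heading=45, 3 segment(s) drawn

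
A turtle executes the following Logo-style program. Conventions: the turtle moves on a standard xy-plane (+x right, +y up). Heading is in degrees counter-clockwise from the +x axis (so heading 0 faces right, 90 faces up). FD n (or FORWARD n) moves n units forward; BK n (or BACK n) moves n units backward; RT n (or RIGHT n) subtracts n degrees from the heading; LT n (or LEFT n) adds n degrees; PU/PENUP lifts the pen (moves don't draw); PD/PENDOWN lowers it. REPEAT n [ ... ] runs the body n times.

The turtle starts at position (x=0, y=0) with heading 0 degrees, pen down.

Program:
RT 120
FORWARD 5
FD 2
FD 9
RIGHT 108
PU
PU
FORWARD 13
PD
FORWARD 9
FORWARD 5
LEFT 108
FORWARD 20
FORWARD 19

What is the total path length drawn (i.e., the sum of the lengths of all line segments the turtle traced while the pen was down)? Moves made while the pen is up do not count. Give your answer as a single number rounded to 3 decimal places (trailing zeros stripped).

Answer: 69

Derivation:
Executing turtle program step by step:
Start: pos=(0,0), heading=0, pen down
RT 120: heading 0 -> 240
FD 5: (0,0) -> (-2.5,-4.33) [heading=240, draw]
FD 2: (-2.5,-4.33) -> (-3.5,-6.062) [heading=240, draw]
FD 9: (-3.5,-6.062) -> (-8,-13.856) [heading=240, draw]
RT 108: heading 240 -> 132
PU: pen up
PU: pen up
FD 13: (-8,-13.856) -> (-16.699,-4.196) [heading=132, move]
PD: pen down
FD 9: (-16.699,-4.196) -> (-22.721,2.493) [heading=132, draw]
FD 5: (-22.721,2.493) -> (-26.067,6.209) [heading=132, draw]
LT 108: heading 132 -> 240
FD 20: (-26.067,6.209) -> (-36.067,-11.112) [heading=240, draw]
FD 19: (-36.067,-11.112) -> (-45.567,-27.566) [heading=240, draw]
Final: pos=(-45.567,-27.566), heading=240, 7 segment(s) drawn

Segment lengths:
  seg 1: (0,0) -> (-2.5,-4.33), length = 5
  seg 2: (-2.5,-4.33) -> (-3.5,-6.062), length = 2
  seg 3: (-3.5,-6.062) -> (-8,-13.856), length = 9
  seg 4: (-16.699,-4.196) -> (-22.721,2.493), length = 9
  seg 5: (-22.721,2.493) -> (-26.067,6.209), length = 5
  seg 6: (-26.067,6.209) -> (-36.067,-11.112), length = 20
  seg 7: (-36.067,-11.112) -> (-45.567,-27.566), length = 19
Total = 69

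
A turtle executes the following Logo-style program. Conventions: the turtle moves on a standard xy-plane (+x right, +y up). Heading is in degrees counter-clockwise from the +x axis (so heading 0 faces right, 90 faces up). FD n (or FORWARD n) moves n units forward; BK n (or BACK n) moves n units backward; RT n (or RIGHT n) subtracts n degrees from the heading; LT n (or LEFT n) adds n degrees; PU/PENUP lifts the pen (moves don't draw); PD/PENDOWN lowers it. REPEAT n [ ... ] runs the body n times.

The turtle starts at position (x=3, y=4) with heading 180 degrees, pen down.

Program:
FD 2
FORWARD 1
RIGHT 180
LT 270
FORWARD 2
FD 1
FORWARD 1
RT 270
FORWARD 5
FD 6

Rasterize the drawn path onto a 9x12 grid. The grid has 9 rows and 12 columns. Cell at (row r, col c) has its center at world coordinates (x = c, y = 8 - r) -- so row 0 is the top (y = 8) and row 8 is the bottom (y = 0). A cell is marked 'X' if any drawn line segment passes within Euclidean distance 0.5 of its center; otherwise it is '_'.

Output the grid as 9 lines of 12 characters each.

Answer: ____________
____________
____________
____________
XXXX________
X___________
X___________
X___________
XXXXXXXXXXXX

Derivation:
Segment 0: (3,4) -> (1,4)
Segment 1: (1,4) -> (0,4)
Segment 2: (0,4) -> (-0,2)
Segment 3: (-0,2) -> (-0,1)
Segment 4: (-0,1) -> (-0,0)
Segment 5: (-0,0) -> (5,0)
Segment 6: (5,0) -> (11,0)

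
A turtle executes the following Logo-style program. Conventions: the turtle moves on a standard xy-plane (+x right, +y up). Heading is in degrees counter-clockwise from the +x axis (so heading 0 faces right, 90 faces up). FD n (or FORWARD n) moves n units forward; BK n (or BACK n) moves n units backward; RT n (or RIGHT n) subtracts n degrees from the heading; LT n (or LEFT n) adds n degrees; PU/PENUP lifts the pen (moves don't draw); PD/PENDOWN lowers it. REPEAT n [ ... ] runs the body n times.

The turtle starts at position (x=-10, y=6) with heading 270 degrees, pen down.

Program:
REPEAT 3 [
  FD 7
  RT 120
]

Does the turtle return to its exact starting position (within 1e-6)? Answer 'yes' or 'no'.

Executing turtle program step by step:
Start: pos=(-10,6), heading=270, pen down
REPEAT 3 [
  -- iteration 1/3 --
  FD 7: (-10,6) -> (-10,-1) [heading=270, draw]
  RT 120: heading 270 -> 150
  -- iteration 2/3 --
  FD 7: (-10,-1) -> (-16.062,2.5) [heading=150, draw]
  RT 120: heading 150 -> 30
  -- iteration 3/3 --
  FD 7: (-16.062,2.5) -> (-10,6) [heading=30, draw]
  RT 120: heading 30 -> 270
]
Final: pos=(-10,6), heading=270, 3 segment(s) drawn

Start position: (-10, 6)
Final position: (-10, 6)
Distance = 0; < 1e-6 -> CLOSED

Answer: yes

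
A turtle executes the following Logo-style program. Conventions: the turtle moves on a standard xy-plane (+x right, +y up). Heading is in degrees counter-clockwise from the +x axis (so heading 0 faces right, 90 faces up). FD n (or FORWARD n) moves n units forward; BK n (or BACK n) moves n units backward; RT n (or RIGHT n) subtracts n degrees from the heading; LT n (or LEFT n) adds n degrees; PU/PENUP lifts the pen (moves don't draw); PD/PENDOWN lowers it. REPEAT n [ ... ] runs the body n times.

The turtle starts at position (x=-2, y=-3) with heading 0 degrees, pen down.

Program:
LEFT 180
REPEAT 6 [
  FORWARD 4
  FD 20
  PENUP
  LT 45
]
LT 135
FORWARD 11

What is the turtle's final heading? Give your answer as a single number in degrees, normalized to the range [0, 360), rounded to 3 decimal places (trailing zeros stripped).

Executing turtle program step by step:
Start: pos=(-2,-3), heading=0, pen down
LT 180: heading 0 -> 180
REPEAT 6 [
  -- iteration 1/6 --
  FD 4: (-2,-3) -> (-6,-3) [heading=180, draw]
  FD 20: (-6,-3) -> (-26,-3) [heading=180, draw]
  PU: pen up
  LT 45: heading 180 -> 225
  -- iteration 2/6 --
  FD 4: (-26,-3) -> (-28.828,-5.828) [heading=225, move]
  FD 20: (-28.828,-5.828) -> (-42.971,-19.971) [heading=225, move]
  PU: pen up
  LT 45: heading 225 -> 270
  -- iteration 3/6 --
  FD 4: (-42.971,-19.971) -> (-42.971,-23.971) [heading=270, move]
  FD 20: (-42.971,-23.971) -> (-42.971,-43.971) [heading=270, move]
  PU: pen up
  LT 45: heading 270 -> 315
  -- iteration 4/6 --
  FD 4: (-42.971,-43.971) -> (-40.142,-46.799) [heading=315, move]
  FD 20: (-40.142,-46.799) -> (-26,-60.941) [heading=315, move]
  PU: pen up
  LT 45: heading 315 -> 0
  -- iteration 5/6 --
  FD 4: (-26,-60.941) -> (-22,-60.941) [heading=0, move]
  FD 20: (-22,-60.941) -> (-2,-60.941) [heading=0, move]
  PU: pen up
  LT 45: heading 0 -> 45
  -- iteration 6/6 --
  FD 4: (-2,-60.941) -> (0.828,-58.113) [heading=45, move]
  FD 20: (0.828,-58.113) -> (14.971,-43.971) [heading=45, move]
  PU: pen up
  LT 45: heading 45 -> 90
]
LT 135: heading 90 -> 225
FD 11: (14.971,-43.971) -> (7.192,-51.749) [heading=225, move]
Final: pos=(7.192,-51.749), heading=225, 2 segment(s) drawn

Answer: 225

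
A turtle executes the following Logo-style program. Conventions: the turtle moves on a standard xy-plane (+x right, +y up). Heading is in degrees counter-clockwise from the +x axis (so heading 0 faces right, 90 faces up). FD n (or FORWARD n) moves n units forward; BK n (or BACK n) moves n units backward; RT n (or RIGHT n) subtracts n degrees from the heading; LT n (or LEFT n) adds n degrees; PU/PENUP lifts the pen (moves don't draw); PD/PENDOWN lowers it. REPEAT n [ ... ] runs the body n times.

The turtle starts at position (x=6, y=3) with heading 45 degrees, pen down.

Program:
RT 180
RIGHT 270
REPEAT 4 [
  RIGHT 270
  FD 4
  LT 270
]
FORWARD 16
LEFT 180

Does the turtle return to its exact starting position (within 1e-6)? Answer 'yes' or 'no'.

Executing turtle program step by step:
Start: pos=(6,3), heading=45, pen down
RT 180: heading 45 -> 225
RT 270: heading 225 -> 315
REPEAT 4 [
  -- iteration 1/4 --
  RT 270: heading 315 -> 45
  FD 4: (6,3) -> (8.828,5.828) [heading=45, draw]
  LT 270: heading 45 -> 315
  -- iteration 2/4 --
  RT 270: heading 315 -> 45
  FD 4: (8.828,5.828) -> (11.657,8.657) [heading=45, draw]
  LT 270: heading 45 -> 315
  -- iteration 3/4 --
  RT 270: heading 315 -> 45
  FD 4: (11.657,8.657) -> (14.485,11.485) [heading=45, draw]
  LT 270: heading 45 -> 315
  -- iteration 4/4 --
  RT 270: heading 315 -> 45
  FD 4: (14.485,11.485) -> (17.314,14.314) [heading=45, draw]
  LT 270: heading 45 -> 315
]
FD 16: (17.314,14.314) -> (28.627,3) [heading=315, draw]
LT 180: heading 315 -> 135
Final: pos=(28.627,3), heading=135, 5 segment(s) drawn

Start position: (6, 3)
Final position: (28.627, 3)
Distance = 22.627; >= 1e-6 -> NOT closed

Answer: no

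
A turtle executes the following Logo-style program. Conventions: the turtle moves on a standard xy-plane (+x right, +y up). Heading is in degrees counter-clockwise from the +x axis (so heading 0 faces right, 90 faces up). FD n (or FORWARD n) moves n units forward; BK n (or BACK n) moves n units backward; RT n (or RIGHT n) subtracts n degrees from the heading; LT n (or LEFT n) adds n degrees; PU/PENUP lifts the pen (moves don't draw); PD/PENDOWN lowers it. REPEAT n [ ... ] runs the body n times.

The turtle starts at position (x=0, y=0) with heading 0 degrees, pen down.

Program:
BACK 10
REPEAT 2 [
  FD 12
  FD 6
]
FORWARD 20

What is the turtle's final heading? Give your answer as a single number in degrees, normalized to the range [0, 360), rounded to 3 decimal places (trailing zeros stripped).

Executing turtle program step by step:
Start: pos=(0,0), heading=0, pen down
BK 10: (0,0) -> (-10,0) [heading=0, draw]
REPEAT 2 [
  -- iteration 1/2 --
  FD 12: (-10,0) -> (2,0) [heading=0, draw]
  FD 6: (2,0) -> (8,0) [heading=0, draw]
  -- iteration 2/2 --
  FD 12: (8,0) -> (20,0) [heading=0, draw]
  FD 6: (20,0) -> (26,0) [heading=0, draw]
]
FD 20: (26,0) -> (46,0) [heading=0, draw]
Final: pos=(46,0), heading=0, 6 segment(s) drawn

Answer: 0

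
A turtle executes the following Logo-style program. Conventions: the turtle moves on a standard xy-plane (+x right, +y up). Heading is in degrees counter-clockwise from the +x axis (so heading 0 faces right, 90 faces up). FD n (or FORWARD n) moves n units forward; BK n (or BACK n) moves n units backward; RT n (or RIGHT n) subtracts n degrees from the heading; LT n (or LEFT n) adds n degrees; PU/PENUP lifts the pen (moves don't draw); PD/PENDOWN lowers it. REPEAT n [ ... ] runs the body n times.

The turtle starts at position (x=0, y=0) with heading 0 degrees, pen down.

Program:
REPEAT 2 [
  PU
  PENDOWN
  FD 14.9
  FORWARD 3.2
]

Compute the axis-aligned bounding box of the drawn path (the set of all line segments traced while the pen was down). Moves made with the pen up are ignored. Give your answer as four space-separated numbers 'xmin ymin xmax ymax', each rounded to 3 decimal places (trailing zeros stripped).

Executing turtle program step by step:
Start: pos=(0,0), heading=0, pen down
REPEAT 2 [
  -- iteration 1/2 --
  PU: pen up
  PD: pen down
  FD 14.9: (0,0) -> (14.9,0) [heading=0, draw]
  FD 3.2: (14.9,0) -> (18.1,0) [heading=0, draw]
  -- iteration 2/2 --
  PU: pen up
  PD: pen down
  FD 14.9: (18.1,0) -> (33,0) [heading=0, draw]
  FD 3.2: (33,0) -> (36.2,0) [heading=0, draw]
]
Final: pos=(36.2,0), heading=0, 4 segment(s) drawn

Segment endpoints: x in {0, 14.9, 18.1, 33, 36.2}, y in {0}
xmin=0, ymin=0, xmax=36.2, ymax=0

Answer: 0 0 36.2 0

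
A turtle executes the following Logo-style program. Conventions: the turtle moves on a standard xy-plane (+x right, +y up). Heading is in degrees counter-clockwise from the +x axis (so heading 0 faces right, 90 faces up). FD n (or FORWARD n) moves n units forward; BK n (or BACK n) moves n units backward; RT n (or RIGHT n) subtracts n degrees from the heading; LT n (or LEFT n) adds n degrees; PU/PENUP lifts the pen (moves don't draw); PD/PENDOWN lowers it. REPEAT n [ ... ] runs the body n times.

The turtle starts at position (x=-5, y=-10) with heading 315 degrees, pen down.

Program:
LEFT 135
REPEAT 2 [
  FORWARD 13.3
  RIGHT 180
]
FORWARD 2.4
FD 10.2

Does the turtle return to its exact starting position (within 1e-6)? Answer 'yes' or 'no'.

Executing turtle program step by step:
Start: pos=(-5,-10), heading=315, pen down
LT 135: heading 315 -> 90
REPEAT 2 [
  -- iteration 1/2 --
  FD 13.3: (-5,-10) -> (-5,3.3) [heading=90, draw]
  RT 180: heading 90 -> 270
  -- iteration 2/2 --
  FD 13.3: (-5,3.3) -> (-5,-10) [heading=270, draw]
  RT 180: heading 270 -> 90
]
FD 2.4: (-5,-10) -> (-5,-7.6) [heading=90, draw]
FD 10.2: (-5,-7.6) -> (-5,2.6) [heading=90, draw]
Final: pos=(-5,2.6), heading=90, 4 segment(s) drawn

Start position: (-5, -10)
Final position: (-5, 2.6)
Distance = 12.6; >= 1e-6 -> NOT closed

Answer: no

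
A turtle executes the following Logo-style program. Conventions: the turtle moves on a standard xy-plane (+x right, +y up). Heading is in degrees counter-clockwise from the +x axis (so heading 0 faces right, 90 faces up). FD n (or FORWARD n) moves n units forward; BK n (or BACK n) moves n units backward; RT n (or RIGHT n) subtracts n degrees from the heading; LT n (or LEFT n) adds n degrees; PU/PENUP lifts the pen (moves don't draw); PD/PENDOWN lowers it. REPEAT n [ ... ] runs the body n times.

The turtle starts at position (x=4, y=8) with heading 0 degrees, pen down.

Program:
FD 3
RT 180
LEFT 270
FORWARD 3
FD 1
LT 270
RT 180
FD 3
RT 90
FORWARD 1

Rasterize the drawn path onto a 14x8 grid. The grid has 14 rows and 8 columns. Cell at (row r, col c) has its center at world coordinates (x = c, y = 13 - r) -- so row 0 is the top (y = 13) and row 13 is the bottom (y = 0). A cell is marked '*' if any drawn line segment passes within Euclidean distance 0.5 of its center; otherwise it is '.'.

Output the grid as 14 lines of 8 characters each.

Segment 0: (4,8) -> (7,8)
Segment 1: (7,8) -> (7,11)
Segment 2: (7,11) -> (7,12)
Segment 3: (7,12) -> (4,12)
Segment 4: (4,12) -> (4,13)

Answer: ....*...
....****
.......*
.......*
.......*
....****
........
........
........
........
........
........
........
........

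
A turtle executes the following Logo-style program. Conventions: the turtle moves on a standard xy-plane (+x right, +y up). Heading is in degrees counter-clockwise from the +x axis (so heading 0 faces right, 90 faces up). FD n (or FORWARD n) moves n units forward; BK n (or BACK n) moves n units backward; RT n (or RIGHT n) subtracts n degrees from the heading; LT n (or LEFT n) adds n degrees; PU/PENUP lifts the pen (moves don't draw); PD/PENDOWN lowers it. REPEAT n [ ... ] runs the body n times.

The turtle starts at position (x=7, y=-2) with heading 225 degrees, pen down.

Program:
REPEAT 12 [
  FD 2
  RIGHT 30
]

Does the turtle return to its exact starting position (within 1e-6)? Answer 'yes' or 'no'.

Executing turtle program step by step:
Start: pos=(7,-2), heading=225, pen down
REPEAT 12 [
  -- iteration 1/12 --
  FD 2: (7,-2) -> (5.586,-3.414) [heading=225, draw]
  RT 30: heading 225 -> 195
  -- iteration 2/12 --
  FD 2: (5.586,-3.414) -> (3.654,-3.932) [heading=195, draw]
  RT 30: heading 195 -> 165
  -- iteration 3/12 --
  FD 2: (3.654,-3.932) -> (1.722,-3.414) [heading=165, draw]
  RT 30: heading 165 -> 135
  -- iteration 4/12 --
  FD 2: (1.722,-3.414) -> (0.308,-2) [heading=135, draw]
  RT 30: heading 135 -> 105
  -- iteration 5/12 --
  FD 2: (0.308,-2) -> (-0.21,-0.068) [heading=105, draw]
  RT 30: heading 105 -> 75
  -- iteration 6/12 --
  FD 2: (-0.21,-0.068) -> (0.308,1.864) [heading=75, draw]
  RT 30: heading 75 -> 45
  -- iteration 7/12 --
  FD 2: (0.308,1.864) -> (1.722,3.278) [heading=45, draw]
  RT 30: heading 45 -> 15
  -- iteration 8/12 --
  FD 2: (1.722,3.278) -> (3.654,3.796) [heading=15, draw]
  RT 30: heading 15 -> 345
  -- iteration 9/12 --
  FD 2: (3.654,3.796) -> (5.586,3.278) [heading=345, draw]
  RT 30: heading 345 -> 315
  -- iteration 10/12 --
  FD 2: (5.586,3.278) -> (7,1.864) [heading=315, draw]
  RT 30: heading 315 -> 285
  -- iteration 11/12 --
  FD 2: (7,1.864) -> (7.518,-0.068) [heading=285, draw]
  RT 30: heading 285 -> 255
  -- iteration 12/12 --
  FD 2: (7.518,-0.068) -> (7,-2) [heading=255, draw]
  RT 30: heading 255 -> 225
]
Final: pos=(7,-2), heading=225, 12 segment(s) drawn

Start position: (7, -2)
Final position: (7, -2)
Distance = 0; < 1e-6 -> CLOSED

Answer: yes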